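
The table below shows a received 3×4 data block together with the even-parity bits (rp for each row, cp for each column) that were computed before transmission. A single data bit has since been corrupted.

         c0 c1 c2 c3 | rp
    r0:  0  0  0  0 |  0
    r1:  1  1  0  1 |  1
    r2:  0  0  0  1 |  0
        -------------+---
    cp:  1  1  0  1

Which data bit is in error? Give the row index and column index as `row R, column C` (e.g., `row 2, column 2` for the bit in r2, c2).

Recompute each row's even parity and compare to rp:
  r0: data parity 0, sent rp 0 → ok
  r1: data parity 1, sent rp 1 → ok
  r2: data parity 1, sent rp 0 → mismatch
Recompute each column's even parity and compare to cp:
  c0: data parity 1, sent cp 1 → ok
  c1: data parity 1, sent cp 1 → ok
  c2: data parity 0, sent cp 0 → ok
  c3: data parity 0, sent cp 1 → mismatch
Exactly one row (r2) and one column (c3) fail → the flipped bit is at their intersection.

row 2, column 3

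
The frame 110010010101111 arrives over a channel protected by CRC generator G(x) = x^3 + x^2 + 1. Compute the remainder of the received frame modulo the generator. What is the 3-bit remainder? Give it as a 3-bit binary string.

010

Modulo-2 division of 110010010101111 by 1101:
  pos 0: 1100 XOR 1101 = 0001
  pos 3: 1100 XOR 1101 = 0001
  pos 6: 1101 XOR 1101 = 0000
  pos 11: 1111 XOR 1101 = 0010
Remainder = 010 (nonzero — an error is detected).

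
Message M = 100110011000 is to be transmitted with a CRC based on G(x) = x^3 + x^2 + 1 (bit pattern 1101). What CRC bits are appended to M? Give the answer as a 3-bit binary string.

100

Append 3 zeros: 100110011000000. Divide by 1101 (XOR where the leading bit is 1):
  pos 0: 1001 XOR 1101 = 0100
  pos 1: 1001 XOR 1101 = 0100
  pos 2: 1000 XOR 1101 = 0101
  pos 3: 1010 XOR 1101 = 0111
  pos 4: 1111 XOR 1101 = 0010
  pos 6: 1010 XOR 1101 = 0111
  pos 7: 1110 XOR 1101 = 0011
  pos 9: 1100 XOR 1101 = 0001
Remainder (last 3 bits) = 100. This is the CRC / FCS.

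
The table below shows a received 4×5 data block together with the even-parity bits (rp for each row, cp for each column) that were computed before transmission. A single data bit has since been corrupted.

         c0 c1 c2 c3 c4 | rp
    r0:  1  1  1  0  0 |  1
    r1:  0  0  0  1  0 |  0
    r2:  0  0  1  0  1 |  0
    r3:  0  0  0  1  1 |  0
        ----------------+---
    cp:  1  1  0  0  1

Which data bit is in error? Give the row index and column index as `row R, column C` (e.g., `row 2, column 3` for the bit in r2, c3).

row 1, column 4

Recompute each row's even parity and compare to rp:
  r0: data parity 1, sent rp 1 → ok
  r1: data parity 1, sent rp 0 → mismatch
  r2: data parity 0, sent rp 0 → ok
  r3: data parity 0, sent rp 0 → ok
Recompute each column's even parity and compare to cp:
  c0: data parity 1, sent cp 1 → ok
  c1: data parity 1, sent cp 1 → ok
  c2: data parity 0, sent cp 0 → ok
  c3: data parity 0, sent cp 0 → ok
  c4: data parity 0, sent cp 1 → mismatch
Exactly one row (r1) and one column (c4) fail → the flipped bit is at their intersection.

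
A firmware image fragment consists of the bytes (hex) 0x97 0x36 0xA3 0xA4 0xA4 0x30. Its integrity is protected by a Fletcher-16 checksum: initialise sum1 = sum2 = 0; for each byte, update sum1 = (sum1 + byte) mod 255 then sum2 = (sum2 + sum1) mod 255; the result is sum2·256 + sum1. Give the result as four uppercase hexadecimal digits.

Running sums (mod 255):
  after byte 0 (0x97): sum1=151, sum2=151
  after byte 1 (0x36): sum1=205, sum2=101
  after byte 2 (0xA3): sum1=113, sum2=214
  after byte 3 (0xA4): sum1=22, sum2=236
  after byte 4 (0xA4): sum1=186, sum2=167
  after byte 5 (0x30): sum1=234, sum2=146
Checksum = sum2·256 + sum1 = 146·256 + 234 = 37610 = 0x92EA.

92EA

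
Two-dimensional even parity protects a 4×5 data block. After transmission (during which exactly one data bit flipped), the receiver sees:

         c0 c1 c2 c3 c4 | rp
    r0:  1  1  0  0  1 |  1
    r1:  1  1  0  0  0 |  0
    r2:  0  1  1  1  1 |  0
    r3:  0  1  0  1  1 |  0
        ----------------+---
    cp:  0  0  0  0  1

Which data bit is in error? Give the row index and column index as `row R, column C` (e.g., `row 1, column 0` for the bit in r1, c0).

row 3, column 2

Recompute each row's even parity and compare to rp:
  r0: data parity 1, sent rp 1 → ok
  r1: data parity 0, sent rp 0 → ok
  r2: data parity 0, sent rp 0 → ok
  r3: data parity 1, sent rp 0 → mismatch
Recompute each column's even parity and compare to cp:
  c0: data parity 0, sent cp 0 → ok
  c1: data parity 0, sent cp 0 → ok
  c2: data parity 1, sent cp 0 → mismatch
  c3: data parity 0, sent cp 0 → ok
  c4: data parity 1, sent cp 1 → ok
Exactly one row (r3) and one column (c2) fail → the flipped bit is at their intersection.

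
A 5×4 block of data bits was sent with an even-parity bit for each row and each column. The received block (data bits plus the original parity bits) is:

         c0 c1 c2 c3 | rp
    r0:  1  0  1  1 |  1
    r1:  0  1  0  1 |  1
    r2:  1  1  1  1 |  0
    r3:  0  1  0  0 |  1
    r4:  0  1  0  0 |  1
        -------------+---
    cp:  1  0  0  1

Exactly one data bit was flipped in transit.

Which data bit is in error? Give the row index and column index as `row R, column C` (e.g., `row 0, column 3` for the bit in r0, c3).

row 1, column 0

Recompute each row's even parity and compare to rp:
  r0: data parity 1, sent rp 1 → ok
  r1: data parity 0, sent rp 1 → mismatch
  r2: data parity 0, sent rp 0 → ok
  r3: data parity 1, sent rp 1 → ok
  r4: data parity 1, sent rp 1 → ok
Recompute each column's even parity and compare to cp:
  c0: data parity 0, sent cp 1 → mismatch
  c1: data parity 0, sent cp 0 → ok
  c2: data parity 0, sent cp 0 → ok
  c3: data parity 1, sent cp 1 → ok
Exactly one row (r1) and one column (c0) fail → the flipped bit is at their intersection.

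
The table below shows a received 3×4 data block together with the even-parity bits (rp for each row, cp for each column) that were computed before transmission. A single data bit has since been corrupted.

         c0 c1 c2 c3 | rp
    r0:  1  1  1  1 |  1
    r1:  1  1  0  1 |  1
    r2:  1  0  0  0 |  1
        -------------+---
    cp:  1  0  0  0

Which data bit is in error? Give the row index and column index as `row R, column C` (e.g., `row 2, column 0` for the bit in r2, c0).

row 0, column 2

Recompute each row's even parity and compare to rp:
  r0: data parity 0, sent rp 1 → mismatch
  r1: data parity 1, sent rp 1 → ok
  r2: data parity 1, sent rp 1 → ok
Recompute each column's even parity and compare to cp:
  c0: data parity 1, sent cp 1 → ok
  c1: data parity 0, sent cp 0 → ok
  c2: data parity 1, sent cp 0 → mismatch
  c3: data parity 0, sent cp 0 → ok
Exactly one row (r0) and one column (c2) fail → the flipped bit is at their intersection.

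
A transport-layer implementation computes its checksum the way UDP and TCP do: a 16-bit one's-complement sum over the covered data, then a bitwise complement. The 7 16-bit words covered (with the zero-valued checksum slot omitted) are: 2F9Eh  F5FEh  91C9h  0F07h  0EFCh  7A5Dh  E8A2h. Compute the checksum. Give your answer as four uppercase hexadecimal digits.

C795

One's-complement addition (fold any carry out of bit 15 back into bit 0):
  0x2F9E + 0xF5FE = 0x1259C → wrap carry → 0x259D
  0x259D + 0x91C9 = 0x0B766
  0xB766 + 0x0F07 = 0x0C66D
  0xC66D + 0x0EFC = 0x0D569
  0xD569 + 0x7A5D = 0x14FC6 → wrap carry → 0x4FC7
  0x4FC7 + 0xE8A2 = 0x13869 → wrap carry → 0x386A
One's-complement sum = 0x386A.
Checksum = ~0x386A & 0xFFFF = 0xC795.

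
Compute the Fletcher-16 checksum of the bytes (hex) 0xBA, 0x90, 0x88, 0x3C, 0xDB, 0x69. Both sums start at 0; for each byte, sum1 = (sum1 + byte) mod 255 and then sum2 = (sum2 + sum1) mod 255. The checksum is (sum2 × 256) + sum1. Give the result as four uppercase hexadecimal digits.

Running sums (mod 255):
  after byte 0 (0xBA): sum1=186, sum2=186
  after byte 1 (0x90): sum1=75, sum2=6
  after byte 2 (0x88): sum1=211, sum2=217
  after byte 3 (0x3C): sum1=16, sum2=233
  after byte 4 (0xDB): sum1=235, sum2=213
  after byte 5 (0x69): sum1=85, sum2=43
Checksum = sum2·256 + sum1 = 43·256 + 85 = 11093 = 0x2B55.

2B55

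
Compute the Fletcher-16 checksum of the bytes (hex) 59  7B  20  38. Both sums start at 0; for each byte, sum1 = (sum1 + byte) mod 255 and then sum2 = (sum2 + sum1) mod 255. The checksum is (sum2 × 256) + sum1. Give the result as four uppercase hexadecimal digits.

502D

Running sums (mod 255):
  after byte 0 (59): sum1=89, sum2=89
  after byte 1 (7B): sum1=212, sum2=46
  after byte 2 (20): sum1=244, sum2=35
  after byte 3 (38): sum1=45, sum2=80
Checksum = sum2·256 + sum1 = 80·256 + 45 = 20525 = 0x502D.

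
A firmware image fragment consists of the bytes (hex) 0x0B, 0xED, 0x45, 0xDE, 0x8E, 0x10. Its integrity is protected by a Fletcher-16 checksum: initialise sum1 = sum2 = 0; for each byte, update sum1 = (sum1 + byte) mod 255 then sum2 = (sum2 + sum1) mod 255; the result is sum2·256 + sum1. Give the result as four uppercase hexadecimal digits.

C6BB

Running sums (mod 255):
  after byte 0 (0x0B): sum1=11, sum2=11
  after byte 1 (0xED): sum1=248, sum2=4
  after byte 2 (0x45): sum1=62, sum2=66
  after byte 3 (0xDE): sum1=29, sum2=95
  after byte 4 (0x8E): sum1=171, sum2=11
  after byte 5 (0x10): sum1=187, sum2=198
Checksum = sum2·256 + sum1 = 198·256 + 187 = 50875 = 0xC6BB.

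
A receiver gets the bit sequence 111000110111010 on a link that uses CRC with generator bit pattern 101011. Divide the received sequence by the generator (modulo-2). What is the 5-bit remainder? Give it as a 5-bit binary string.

01000

Modulo-2 division of 111000110111010 by 101011:
  pos 0: 111000 XOR 101011 = 010011
  pos 1: 100111 XOR 101011 = 001100
  pos 3: 110010 XOR 101011 = 011001
  pos 4: 110011 XOR 101011 = 011000
  pos 5: 110001 XOR 101011 = 011010
  pos 6: 110101 XOR 101011 = 011110
  pos 7: 111100 XOR 101011 = 010111
  pos 8: 101111 XOR 101011 = 000100
Remainder = 01000 (nonzero — an error is detected).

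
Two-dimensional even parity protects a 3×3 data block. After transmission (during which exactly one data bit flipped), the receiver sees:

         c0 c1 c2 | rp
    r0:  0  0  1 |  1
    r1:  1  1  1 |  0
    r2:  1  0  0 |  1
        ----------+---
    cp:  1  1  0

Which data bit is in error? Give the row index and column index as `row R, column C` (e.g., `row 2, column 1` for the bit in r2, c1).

row 1, column 0

Recompute each row's even parity and compare to rp:
  r0: data parity 1, sent rp 1 → ok
  r1: data parity 1, sent rp 0 → mismatch
  r2: data parity 1, sent rp 1 → ok
Recompute each column's even parity and compare to cp:
  c0: data parity 0, sent cp 1 → mismatch
  c1: data parity 1, sent cp 1 → ok
  c2: data parity 0, sent cp 0 → ok
Exactly one row (r1) and one column (c0) fail → the flipped bit is at their intersection.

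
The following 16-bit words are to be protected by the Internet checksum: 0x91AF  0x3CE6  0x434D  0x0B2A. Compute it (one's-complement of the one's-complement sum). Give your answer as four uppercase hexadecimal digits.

One's-complement addition (fold any carry out of bit 15 back into bit 0):
  0x91AF + 0x3CE6 = 0x0CE95
  0xCE95 + 0x434D = 0x111E2 → wrap carry → 0x11E3
  0x11E3 + 0x0B2A = 0x01D0D
One's-complement sum = 0x1D0D.
Checksum = ~0x1D0D & 0xFFFF = 0xE2F2.

E2F2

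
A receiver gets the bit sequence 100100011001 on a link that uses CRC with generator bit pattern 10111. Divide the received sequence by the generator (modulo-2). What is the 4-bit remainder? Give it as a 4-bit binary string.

1011

Modulo-2 division of 100100011001 by 10111:
  pos 0: 10010 XOR 10111 = 00101
  pos 2: 10100 XOR 10111 = 00011
  pos 5: 11110 XOR 10111 = 01001
  pos 6: 10010 XOR 10111 = 00101
Remainder = 1011 (nonzero — an error is detected).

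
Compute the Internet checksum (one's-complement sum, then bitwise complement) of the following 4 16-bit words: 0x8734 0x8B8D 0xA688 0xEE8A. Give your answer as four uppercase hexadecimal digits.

582A

One's-complement addition (fold any carry out of bit 15 back into bit 0):
  0x8734 + 0x8B8D = 0x112C1 → wrap carry → 0x12C2
  0x12C2 + 0xA688 = 0x0B94A
  0xB94A + 0xEE8A = 0x1A7D4 → wrap carry → 0xA7D5
One's-complement sum = 0xA7D5.
Checksum = ~0xA7D5 & 0xFFFF = 0x582A.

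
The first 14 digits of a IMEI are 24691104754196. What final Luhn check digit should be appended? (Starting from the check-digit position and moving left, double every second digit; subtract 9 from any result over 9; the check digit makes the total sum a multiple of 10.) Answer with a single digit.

8

Partial digits right→left: 6 9 1 4 5 7 4 0 1 1 9 6 4 2
Double every second digit counting from the check-digit position (so the 1st, 3rd, 5th, ... of the partial from the right).
  doubled (with −9 where >9): 3 2 1 8 2 9 8 → sum 33
  kept as-is: 9 4 7 0 1 6 2 → sum 29
Total = 33 + 29 = 62.
Check digit = (10 − (62 mod 10)) mod 10 = 8.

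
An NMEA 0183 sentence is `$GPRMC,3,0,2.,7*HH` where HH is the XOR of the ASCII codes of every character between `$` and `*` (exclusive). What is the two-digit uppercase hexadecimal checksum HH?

XOR the ASCII codes of the payload characters:
  'G' = 0x47 → acc = 0x47
  'P' = 0x50 → acc = 0x17
  'R' = 0x52 → acc = 0x45
  'M' = 0x4D → acc = 0x08
  'C' = 0x43 → acc = 0x4B
  ',' = 0x2C → acc = 0x67
  '3' = 0x33 → acc = 0x54
  ',' = 0x2C → acc = 0x78
  '0' = 0x30 → acc = 0x48
  ',' = 0x2C → acc = 0x64
  '2' = 0x32 → acc = 0x56
  '.' = 0x2E → acc = 0x78
  ',' = 0x2C → acc = 0x54
  '7' = 0x37 → acc = 0x63
Checksum = 0x63.

63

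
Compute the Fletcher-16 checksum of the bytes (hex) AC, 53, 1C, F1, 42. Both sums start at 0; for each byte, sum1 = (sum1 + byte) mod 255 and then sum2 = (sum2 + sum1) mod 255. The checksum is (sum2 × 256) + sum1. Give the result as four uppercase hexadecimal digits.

Running sums (mod 255):
  after byte 0 (AC): sum1=172, sum2=172
  after byte 1 (53): sum1=0, sum2=172
  after byte 2 (1C): sum1=28, sum2=200
  after byte 3 (F1): sum1=14, sum2=214
  after byte 4 (42): sum1=80, sum2=39
Checksum = sum2·256 + sum1 = 39·256 + 80 = 10064 = 0x2750.

2750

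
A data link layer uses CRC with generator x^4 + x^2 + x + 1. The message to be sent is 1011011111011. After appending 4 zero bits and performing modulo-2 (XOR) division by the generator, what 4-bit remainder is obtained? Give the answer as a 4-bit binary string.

1111

Append 4 zeros: 10110111110110000. Divide by 10111 (XOR where the leading bit is 1):
  pos 0: 10110 XOR 10111 = 00001
  pos 4: 11111 XOR 10111 = 01000
  pos 5: 10001 XOR 10111 = 00110
  pos 7: 11001 XOR 10111 = 01110
  pos 8: 11101 XOR 10111 = 01010
  pos 9: 10100 XOR 10111 = 00011
  pos 12: 11000 XOR 10111 = 01111
Remainder (last 4 bits) = 1111. This is the CRC / FCS.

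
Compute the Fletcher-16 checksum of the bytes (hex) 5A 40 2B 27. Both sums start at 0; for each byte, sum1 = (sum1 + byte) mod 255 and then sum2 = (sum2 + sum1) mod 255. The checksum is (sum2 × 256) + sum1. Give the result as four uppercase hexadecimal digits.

A7EC

Running sums (mod 255):
  after byte 0 (5A): sum1=90, sum2=90
  after byte 1 (40): sum1=154, sum2=244
  after byte 2 (2B): sum1=197, sum2=186
  after byte 3 (27): sum1=236, sum2=167
Checksum = sum2·256 + sum1 = 167·256 + 236 = 42988 = 0xA7EC.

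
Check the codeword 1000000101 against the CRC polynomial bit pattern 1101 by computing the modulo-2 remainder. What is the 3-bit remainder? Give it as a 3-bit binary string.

Modulo-2 division of 1000000101 by 1101:
  pos 0: 1000 XOR 1101 = 0101
  pos 1: 1010 XOR 1101 = 0111
  pos 2: 1110 XOR 1101 = 0011
  pos 4: 1101 XOR 1101 = 0000
Remainder = 001 (nonzero — an error is detected).

001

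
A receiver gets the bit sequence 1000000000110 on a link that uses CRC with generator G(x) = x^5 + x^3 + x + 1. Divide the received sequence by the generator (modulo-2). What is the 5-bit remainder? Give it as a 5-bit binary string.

11100

Modulo-2 division of 1000000000110 by 101011:
  pos 0: 100000 XOR 101011 = 001011
  pos 2: 101100 XOR 101011 = 000111
  pos 5: 111001 XOR 101011 = 010010
  pos 6: 100101 XOR 101011 = 001110
Remainder = 11100 (nonzero — an error is detected).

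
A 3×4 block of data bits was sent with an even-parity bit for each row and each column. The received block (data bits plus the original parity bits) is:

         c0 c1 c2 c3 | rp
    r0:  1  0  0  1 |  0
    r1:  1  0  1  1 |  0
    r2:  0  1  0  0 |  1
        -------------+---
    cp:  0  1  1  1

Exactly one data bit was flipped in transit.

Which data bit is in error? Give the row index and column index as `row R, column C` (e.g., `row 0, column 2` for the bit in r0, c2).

Recompute each row's even parity and compare to rp:
  r0: data parity 0, sent rp 0 → ok
  r1: data parity 1, sent rp 0 → mismatch
  r2: data parity 1, sent rp 1 → ok
Recompute each column's even parity and compare to cp:
  c0: data parity 0, sent cp 0 → ok
  c1: data parity 1, sent cp 1 → ok
  c2: data parity 1, sent cp 1 → ok
  c3: data parity 0, sent cp 1 → mismatch
Exactly one row (r1) and one column (c3) fail → the flipped bit is at their intersection.

row 1, column 3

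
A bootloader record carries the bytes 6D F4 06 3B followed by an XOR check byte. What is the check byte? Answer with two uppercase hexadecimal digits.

A4

XOR the bytes together:
  start with 0x6D
  0x6D ⊕ 0xF4 = 0x99
  0x99 ⊕ 0x06 = 0x9F
  0x9F ⊕ 0x3B = 0xA4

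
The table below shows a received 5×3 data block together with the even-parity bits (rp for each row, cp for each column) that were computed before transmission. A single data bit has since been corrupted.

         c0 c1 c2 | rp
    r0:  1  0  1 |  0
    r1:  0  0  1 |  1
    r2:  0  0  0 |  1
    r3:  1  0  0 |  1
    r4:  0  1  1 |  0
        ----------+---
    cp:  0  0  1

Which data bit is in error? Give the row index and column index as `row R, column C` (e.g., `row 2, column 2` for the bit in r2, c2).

row 2, column 1

Recompute each row's even parity and compare to rp:
  r0: data parity 0, sent rp 0 → ok
  r1: data parity 1, sent rp 1 → ok
  r2: data parity 0, sent rp 1 → mismatch
  r3: data parity 1, sent rp 1 → ok
  r4: data parity 0, sent rp 0 → ok
Recompute each column's even parity and compare to cp:
  c0: data parity 0, sent cp 0 → ok
  c1: data parity 1, sent cp 0 → mismatch
  c2: data parity 1, sent cp 1 → ok
Exactly one row (r2) and one column (c1) fail → the flipped bit is at their intersection.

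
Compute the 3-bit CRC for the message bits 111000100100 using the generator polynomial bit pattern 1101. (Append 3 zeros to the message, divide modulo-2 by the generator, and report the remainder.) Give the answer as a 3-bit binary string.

101

Append 3 zeros: 111000100100000. Divide by 1101 (XOR where the leading bit is 1):
  pos 0: 1110 XOR 1101 = 0011
  pos 2: 1100 XOR 1101 = 0001
  pos 5: 1100 XOR 1101 = 0001
  pos 8: 1100 XOR 1101 = 0001
  pos 11: 1000 XOR 1101 = 0101
Remainder (last 3 bits) = 101. This is the CRC / FCS.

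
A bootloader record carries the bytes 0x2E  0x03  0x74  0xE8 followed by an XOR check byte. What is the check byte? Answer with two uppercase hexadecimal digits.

B1

XOR the bytes together:
  start with 0x2E
  0x2E ⊕ 0x03 = 0x2D
  0x2D ⊕ 0x74 = 0x59
  0x59 ⊕ 0xE8 = 0xB1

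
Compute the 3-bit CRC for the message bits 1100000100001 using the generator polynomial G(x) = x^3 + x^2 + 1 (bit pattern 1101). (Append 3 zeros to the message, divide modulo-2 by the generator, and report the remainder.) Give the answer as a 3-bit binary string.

Append 3 zeros: 1100000100001000. Divide by 1101 (XOR where the leading bit is 1):
  pos 0: 1100 XOR 1101 = 0001
  pos 3: 1000 XOR 1101 = 0101
  pos 4: 1011 XOR 1101 = 0110
  pos 5: 1100 XOR 1101 = 0001
  pos 8: 1000 XOR 1101 = 0101
  pos 9: 1011 XOR 1101 = 0110
  pos 10: 1100 XOR 1101 = 0001
Remainder (last 3 bits) = 100. This is the CRC / FCS.

100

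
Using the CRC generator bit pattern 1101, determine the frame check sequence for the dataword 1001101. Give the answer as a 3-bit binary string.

100

Append 3 zeros: 1001101000. Divide by 1101 (XOR where the leading bit is 1):
  pos 0: 1001 XOR 1101 = 0100
  pos 1: 1001 XOR 1101 = 0100
  pos 2: 1000 XOR 1101 = 0101
  pos 3: 1011 XOR 1101 = 0110
  pos 4: 1100 XOR 1101 = 0001
Remainder (last 3 bits) = 100. This is the CRC / FCS.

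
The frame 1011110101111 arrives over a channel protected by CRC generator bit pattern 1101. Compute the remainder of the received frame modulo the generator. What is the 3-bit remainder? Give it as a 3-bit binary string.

Modulo-2 division of 1011110101111 by 1101:
  pos 0: 1011 XOR 1101 = 0110
  pos 1: 1101 XOR 1101 = 0000
  pos 5: 1010 XOR 1101 = 0111
  pos 6: 1111 XOR 1101 = 0010
  pos 8: 1011 XOR 1101 = 0110
  pos 9: 1101 XOR 1101 = 0000
Remainder = 000 (zero — the frame passes the CRC check).

000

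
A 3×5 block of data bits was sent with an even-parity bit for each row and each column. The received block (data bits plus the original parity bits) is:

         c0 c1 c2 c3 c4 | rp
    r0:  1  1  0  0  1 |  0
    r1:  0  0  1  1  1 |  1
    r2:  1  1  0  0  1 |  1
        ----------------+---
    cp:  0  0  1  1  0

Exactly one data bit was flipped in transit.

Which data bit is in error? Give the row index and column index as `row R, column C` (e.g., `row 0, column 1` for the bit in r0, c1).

row 0, column 4

Recompute each row's even parity and compare to rp:
  r0: data parity 1, sent rp 0 → mismatch
  r1: data parity 1, sent rp 1 → ok
  r2: data parity 1, sent rp 1 → ok
Recompute each column's even parity and compare to cp:
  c0: data parity 0, sent cp 0 → ok
  c1: data parity 0, sent cp 0 → ok
  c2: data parity 1, sent cp 1 → ok
  c3: data parity 1, sent cp 1 → ok
  c4: data parity 1, sent cp 0 → mismatch
Exactly one row (r0) and one column (c4) fail → the flipped bit is at their intersection.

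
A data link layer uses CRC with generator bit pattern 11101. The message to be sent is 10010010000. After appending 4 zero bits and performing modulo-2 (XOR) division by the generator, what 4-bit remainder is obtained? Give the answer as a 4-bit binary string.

Append 4 zeros: 100100100000000. Divide by 11101 (XOR where the leading bit is 1):
  pos 0: 10010 XOR 11101 = 01111
  pos 1: 11110 XOR 11101 = 00011
  pos 4: 11100 XOR 11101 = 00001
  pos 8: 10000 XOR 11101 = 01101
  pos 9: 11010 XOR 11101 = 00111
Remainder (last 4 bits) = 1110. This is the CRC / FCS.

1110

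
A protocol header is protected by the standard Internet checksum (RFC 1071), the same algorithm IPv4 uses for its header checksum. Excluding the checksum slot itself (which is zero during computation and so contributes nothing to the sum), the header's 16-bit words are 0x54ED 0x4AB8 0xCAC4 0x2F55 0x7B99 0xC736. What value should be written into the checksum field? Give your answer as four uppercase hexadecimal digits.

One's-complement addition (fold any carry out of bit 15 back into bit 0):
  0x54ED + 0x4AB8 = 0x09FA5
  0x9FA5 + 0xCAC4 = 0x16A69 → wrap carry → 0x6A6A
  0x6A6A + 0x2F55 = 0x099BF
  0x99BF + 0x7B99 = 0x11558 → wrap carry → 0x1559
  0x1559 + 0xC736 = 0x0DC8F
One's-complement sum = 0xDC8F.
Checksum = ~0xDC8F & 0xFFFF = 0x2370.

2370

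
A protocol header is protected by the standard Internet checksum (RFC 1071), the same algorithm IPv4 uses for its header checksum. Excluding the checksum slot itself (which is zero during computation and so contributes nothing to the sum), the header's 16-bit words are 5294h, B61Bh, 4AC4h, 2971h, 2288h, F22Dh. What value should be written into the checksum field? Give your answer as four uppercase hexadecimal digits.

One's-complement addition (fold any carry out of bit 15 back into bit 0):
  0x5294 + 0xB61B = 0x108AF → wrap carry → 0x08B0
  0x08B0 + 0x4AC4 = 0x05374
  0x5374 + 0x2971 = 0x07CE5
  0x7CE5 + 0x2288 = 0x09F6D
  0x9F6D + 0xF22D = 0x1919A → wrap carry → 0x919B
One's-complement sum = 0x919B.
Checksum = ~0x919B & 0xFFFF = 0x6E64.

6E64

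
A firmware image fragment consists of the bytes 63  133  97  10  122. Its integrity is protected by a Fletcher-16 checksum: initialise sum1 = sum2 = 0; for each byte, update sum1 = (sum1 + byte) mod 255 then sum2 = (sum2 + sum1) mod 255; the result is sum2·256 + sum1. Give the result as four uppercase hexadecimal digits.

05AA

Running sums (mod 255):
  after byte 0 (63): sum1=63, sum2=63
  after byte 1 (133): sum1=196, sum2=4
  after byte 2 (97): sum1=38, sum2=42
  after byte 3 (10): sum1=48, sum2=90
  after byte 4 (122): sum1=170, sum2=5
Checksum = sum2·256 + sum1 = 5·256 + 170 = 1450 = 0x05AA.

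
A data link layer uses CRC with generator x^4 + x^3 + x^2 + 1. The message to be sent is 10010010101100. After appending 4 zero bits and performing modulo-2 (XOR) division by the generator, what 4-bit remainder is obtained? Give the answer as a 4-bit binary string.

Append 4 zeros: 100100101011000000. Divide by 11101 (XOR where the leading bit is 1):
  pos 0: 10010 XOR 11101 = 01111
  pos 1: 11110 XOR 11101 = 00011
  pos 4: 11101 XOR 11101 = 00000
  pos 10: 11000 XOR 11101 = 00101
  pos 12: 10100 XOR 11101 = 01001
  pos 13: 10010 XOR 11101 = 01111
Remainder (last 4 bits) = 1111. This is the CRC / FCS.

1111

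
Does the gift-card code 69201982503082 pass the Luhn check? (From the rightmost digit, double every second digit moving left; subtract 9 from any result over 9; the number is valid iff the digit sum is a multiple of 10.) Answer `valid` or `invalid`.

invalid

From the right, keep odd positions and double even positions (subtract 9 from any doubled value over 9):
  doubled (positions 2,4,...): 7 6 1 7 2 4 3 → sum 30
  kept (positions 1,3,...): 2 0 0 2 9 0 9 → sum 22
Total = 52.
52 mod 10 = 2, so the number is invalid.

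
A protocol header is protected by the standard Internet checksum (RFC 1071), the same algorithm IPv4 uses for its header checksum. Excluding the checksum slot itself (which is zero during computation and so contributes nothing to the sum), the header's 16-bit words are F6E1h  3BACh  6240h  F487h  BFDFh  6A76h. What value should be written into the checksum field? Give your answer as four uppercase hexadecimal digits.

One's-complement addition (fold any carry out of bit 15 back into bit 0):
  0xF6E1 + 0x3BAC = 0x1328D → wrap carry → 0x328E
  0x328E + 0x6240 = 0x094CE
  0x94CE + 0xF487 = 0x18955 → wrap carry → 0x8956
  0x8956 + 0xBFDF = 0x14935 → wrap carry → 0x4936
  0x4936 + 0x6A76 = 0x0B3AC
One's-complement sum = 0xB3AC.
Checksum = ~0xB3AC & 0xFFFF = 0x4C53.

4C53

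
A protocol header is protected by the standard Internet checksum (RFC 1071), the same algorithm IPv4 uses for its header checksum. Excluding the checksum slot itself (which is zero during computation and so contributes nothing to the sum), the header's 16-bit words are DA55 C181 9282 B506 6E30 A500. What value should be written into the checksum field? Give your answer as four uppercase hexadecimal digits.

One's-complement addition (fold any carry out of bit 15 back into bit 0):
  0xDA55 + 0xC181 = 0x19BD6 → wrap carry → 0x9BD7
  0x9BD7 + 0x9282 = 0x12E59 → wrap carry → 0x2E5A
  0x2E5A + 0xB506 = 0x0E360
  0xE360 + 0x6E30 = 0x15190 → wrap carry → 0x5191
  0x5191 + 0xA500 = 0x0F691
One's-complement sum = 0xF691.
Checksum = ~0xF691 & 0xFFFF = 0x096E.

096E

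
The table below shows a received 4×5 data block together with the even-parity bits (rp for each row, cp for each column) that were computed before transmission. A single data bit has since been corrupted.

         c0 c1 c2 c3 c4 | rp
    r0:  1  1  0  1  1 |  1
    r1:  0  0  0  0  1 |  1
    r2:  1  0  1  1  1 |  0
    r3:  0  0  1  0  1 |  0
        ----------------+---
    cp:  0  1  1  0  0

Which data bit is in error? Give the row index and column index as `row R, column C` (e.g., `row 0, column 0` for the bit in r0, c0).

Recompute each row's even parity and compare to rp:
  r0: data parity 0, sent rp 1 → mismatch
  r1: data parity 1, sent rp 1 → ok
  r2: data parity 0, sent rp 0 → ok
  r3: data parity 0, sent rp 0 → ok
Recompute each column's even parity and compare to cp:
  c0: data parity 0, sent cp 0 → ok
  c1: data parity 1, sent cp 1 → ok
  c2: data parity 0, sent cp 1 → mismatch
  c3: data parity 0, sent cp 0 → ok
  c4: data parity 0, sent cp 0 → ok
Exactly one row (r0) and one column (c2) fail → the flipped bit is at their intersection.

row 0, column 2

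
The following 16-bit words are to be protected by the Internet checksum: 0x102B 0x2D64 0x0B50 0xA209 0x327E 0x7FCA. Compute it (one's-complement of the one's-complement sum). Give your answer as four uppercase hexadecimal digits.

62CE

One's-complement addition (fold any carry out of bit 15 back into bit 0):
  0x102B + 0x2D64 = 0x03D8F
  0x3D8F + 0x0B50 = 0x048DF
  0x48DF + 0xA209 = 0x0EAE8
  0xEAE8 + 0x327E = 0x11D66 → wrap carry → 0x1D67
  0x1D67 + 0x7FCA = 0x09D31
One's-complement sum = 0x9D31.
Checksum = ~0x9D31 & 0xFFFF = 0x62CE.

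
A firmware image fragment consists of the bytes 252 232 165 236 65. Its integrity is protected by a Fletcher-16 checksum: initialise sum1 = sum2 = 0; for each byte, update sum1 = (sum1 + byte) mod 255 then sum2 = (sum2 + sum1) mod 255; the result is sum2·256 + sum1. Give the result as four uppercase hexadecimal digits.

Running sums (mod 255):
  after byte 0 (252): sum1=252, sum2=252
  after byte 1 (232): sum1=229, sum2=226
  after byte 2 (165): sum1=139, sum2=110
  after byte 3 (236): sum1=120, sum2=230
  after byte 4 (65): sum1=185, sum2=160
Checksum = sum2·256 + sum1 = 160·256 + 185 = 41145 = 0xA0B9.

A0B9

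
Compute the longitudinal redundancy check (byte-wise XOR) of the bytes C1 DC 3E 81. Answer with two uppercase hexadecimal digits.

A2

XOR the bytes together:
  start with 0xC1
  0xC1 ⊕ 0xDC = 0x1D
  0x1D ⊕ 0x3E = 0x23
  0x23 ⊕ 0x81 = 0xA2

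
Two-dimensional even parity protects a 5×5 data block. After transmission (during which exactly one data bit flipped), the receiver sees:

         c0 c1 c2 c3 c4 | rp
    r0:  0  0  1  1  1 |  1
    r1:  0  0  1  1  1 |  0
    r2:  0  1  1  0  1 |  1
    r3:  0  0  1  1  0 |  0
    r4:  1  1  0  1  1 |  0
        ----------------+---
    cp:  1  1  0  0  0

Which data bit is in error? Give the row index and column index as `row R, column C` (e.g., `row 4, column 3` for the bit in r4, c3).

Recompute each row's even parity and compare to rp:
  r0: data parity 1, sent rp 1 → ok
  r1: data parity 1, sent rp 0 → mismatch
  r2: data parity 1, sent rp 1 → ok
  r3: data parity 0, sent rp 0 → ok
  r4: data parity 0, sent rp 0 → ok
Recompute each column's even parity and compare to cp:
  c0: data parity 1, sent cp 1 → ok
  c1: data parity 0, sent cp 1 → mismatch
  c2: data parity 0, sent cp 0 → ok
  c3: data parity 0, sent cp 0 → ok
  c4: data parity 0, sent cp 0 → ok
Exactly one row (r1) and one column (c1) fail → the flipped bit is at their intersection.

row 1, column 1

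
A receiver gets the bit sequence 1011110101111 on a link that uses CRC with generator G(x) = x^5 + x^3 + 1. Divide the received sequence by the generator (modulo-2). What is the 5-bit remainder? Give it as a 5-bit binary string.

00001

Modulo-2 division of 1011110101111 by 101001:
  pos 0: 101111 XOR 101001 = 000110
  pos 3: 110010 XOR 101001 = 011011
  pos 4: 110111 XOR 101001 = 011110
  pos 5: 111101 XOR 101001 = 010100
  pos 6: 101001 XOR 101001 = 000000
Remainder = 00001 (nonzero — an error is detected).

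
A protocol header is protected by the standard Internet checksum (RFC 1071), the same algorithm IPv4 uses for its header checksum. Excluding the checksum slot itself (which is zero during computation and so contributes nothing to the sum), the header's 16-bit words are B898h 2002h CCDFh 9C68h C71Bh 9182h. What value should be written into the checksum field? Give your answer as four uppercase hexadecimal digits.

657E

One's-complement addition (fold any carry out of bit 15 back into bit 0):
  0xB898 + 0x2002 = 0x0D89A
  0xD89A + 0xCCDF = 0x1A579 → wrap carry → 0xA57A
  0xA57A + 0x9C68 = 0x141E2 → wrap carry → 0x41E3
  0x41E3 + 0xC71B = 0x108FE → wrap carry → 0x08FF
  0x08FF + 0x9182 = 0x09A81
One's-complement sum = 0x9A81.
Checksum = ~0x9A81 & 0xFFFF = 0x657E.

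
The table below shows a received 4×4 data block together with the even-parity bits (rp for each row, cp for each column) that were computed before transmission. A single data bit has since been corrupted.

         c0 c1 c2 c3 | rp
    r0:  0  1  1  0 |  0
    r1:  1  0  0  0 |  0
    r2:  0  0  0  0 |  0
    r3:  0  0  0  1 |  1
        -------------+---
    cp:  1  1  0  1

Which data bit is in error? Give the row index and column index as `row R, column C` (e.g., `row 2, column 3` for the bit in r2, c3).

Recompute each row's even parity and compare to rp:
  r0: data parity 0, sent rp 0 → ok
  r1: data parity 1, sent rp 0 → mismatch
  r2: data parity 0, sent rp 0 → ok
  r3: data parity 1, sent rp 1 → ok
Recompute each column's even parity and compare to cp:
  c0: data parity 1, sent cp 1 → ok
  c1: data parity 1, sent cp 1 → ok
  c2: data parity 1, sent cp 0 → mismatch
  c3: data parity 1, sent cp 1 → ok
Exactly one row (r1) and one column (c2) fail → the flipped bit is at their intersection.

row 1, column 2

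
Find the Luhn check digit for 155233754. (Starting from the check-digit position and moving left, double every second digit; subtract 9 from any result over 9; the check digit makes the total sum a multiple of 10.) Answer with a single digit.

Partial digits right→left: 4 5 7 3 3 2 5 5 1
Double every second digit counting from the check-digit position (so the 1st, 3rd, 5th, ... of the partial from the right).
  doubled (with −9 where >9): 8 5 6 1 2 → sum 22
  kept as-is: 5 3 2 5 → sum 15
Total = 22 + 15 = 37.
Check digit = (10 − (37 mod 10)) mod 10 = 3.

3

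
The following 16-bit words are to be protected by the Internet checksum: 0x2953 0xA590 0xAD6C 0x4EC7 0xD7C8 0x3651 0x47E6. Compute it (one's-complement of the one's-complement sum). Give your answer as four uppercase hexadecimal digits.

DEE7

One's-complement addition (fold any carry out of bit 15 back into bit 0):
  0x2953 + 0xA590 = 0x0CEE3
  0xCEE3 + 0xAD6C = 0x17C4F → wrap carry → 0x7C50
  0x7C50 + 0x4EC7 = 0x0CB17
  0xCB17 + 0xD7C8 = 0x1A2DF → wrap carry → 0xA2E0
  0xA2E0 + 0x3651 = 0x0D931
  0xD931 + 0x47E6 = 0x12117 → wrap carry → 0x2118
One's-complement sum = 0x2118.
Checksum = ~0x2118 & 0xFFFF = 0xDEE7.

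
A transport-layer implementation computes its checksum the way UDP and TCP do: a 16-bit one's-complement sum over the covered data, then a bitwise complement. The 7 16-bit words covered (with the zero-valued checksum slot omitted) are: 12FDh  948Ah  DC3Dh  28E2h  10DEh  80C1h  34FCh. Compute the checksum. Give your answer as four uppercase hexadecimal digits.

One's-complement addition (fold any carry out of bit 15 back into bit 0):
  0x12FD + 0x948A = 0x0A787
  0xA787 + 0xDC3D = 0x183C4 → wrap carry → 0x83C5
  0x83C5 + 0x28E2 = 0x0ACA7
  0xACA7 + 0x10DE = 0x0BD85
  0xBD85 + 0x80C1 = 0x13E46 → wrap carry → 0x3E47
  0x3E47 + 0x34FC = 0x07343
One's-complement sum = 0x7343.
Checksum = ~0x7343 & 0xFFFF = 0x8CBC.

8CBC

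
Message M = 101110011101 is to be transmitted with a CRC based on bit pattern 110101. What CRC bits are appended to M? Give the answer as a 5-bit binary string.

11000

Append 5 zeros: 10111001110100000. Divide by 110101 (XOR where the leading bit is 1):
  pos 0: 101110 XOR 110101 = 011011
  pos 1: 110110 XOR 110101 = 000011
  pos 5: 111110 XOR 110101 = 001011
  pos 7: 101110 XOR 110101 = 011011
  pos 8: 110110 XOR 110101 = 000011
Remainder (last 5 bits) = 11000. This is the CRC / FCS.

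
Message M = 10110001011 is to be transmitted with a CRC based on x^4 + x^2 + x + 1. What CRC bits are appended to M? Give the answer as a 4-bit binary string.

Append 4 zeros: 101100010110000. Divide by 10111 (XOR where the leading bit is 1):
  pos 0: 10110 XOR 10111 = 00001
  pos 4: 10010 XOR 10111 = 00101
  pos 6: 10111 XOR 10111 = 00000
Remainder (last 4 bits) = 0000. This is the CRC / FCS.

0000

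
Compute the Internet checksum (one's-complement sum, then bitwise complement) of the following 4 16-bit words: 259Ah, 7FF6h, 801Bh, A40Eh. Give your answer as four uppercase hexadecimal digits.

One's-complement addition (fold any carry out of bit 15 back into bit 0):
  0x259A + 0x7FF6 = 0x0A590
  0xA590 + 0x801B = 0x125AB → wrap carry → 0x25AC
  0x25AC + 0xA40E = 0x0C9BA
One's-complement sum = 0xC9BA.
Checksum = ~0xC9BA & 0xFFFF = 0x3645.

3645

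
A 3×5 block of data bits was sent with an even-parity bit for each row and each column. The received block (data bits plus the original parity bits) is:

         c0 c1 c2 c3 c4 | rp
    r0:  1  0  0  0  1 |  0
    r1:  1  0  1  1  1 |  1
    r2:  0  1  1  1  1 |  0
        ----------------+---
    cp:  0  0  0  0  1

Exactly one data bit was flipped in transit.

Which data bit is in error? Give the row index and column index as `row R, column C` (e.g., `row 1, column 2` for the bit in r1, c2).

Recompute each row's even parity and compare to rp:
  r0: data parity 0, sent rp 0 → ok
  r1: data parity 0, sent rp 1 → mismatch
  r2: data parity 0, sent rp 0 → ok
Recompute each column's even parity and compare to cp:
  c0: data parity 0, sent cp 0 → ok
  c1: data parity 1, sent cp 0 → mismatch
  c2: data parity 0, sent cp 0 → ok
  c3: data parity 0, sent cp 0 → ok
  c4: data parity 1, sent cp 1 → ok
Exactly one row (r1) and one column (c1) fail → the flipped bit is at their intersection.

row 1, column 1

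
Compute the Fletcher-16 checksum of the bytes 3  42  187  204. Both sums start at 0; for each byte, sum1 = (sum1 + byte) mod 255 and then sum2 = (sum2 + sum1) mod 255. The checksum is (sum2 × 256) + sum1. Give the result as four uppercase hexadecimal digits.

CEB5

Running sums (mod 255):
  after byte 0 (3): sum1=3, sum2=3
  after byte 1 (42): sum1=45, sum2=48
  after byte 2 (187): sum1=232, sum2=25
  after byte 3 (204): sum1=181, sum2=206
Checksum = sum2·256 + sum1 = 206·256 + 181 = 52917 = 0xCEB5.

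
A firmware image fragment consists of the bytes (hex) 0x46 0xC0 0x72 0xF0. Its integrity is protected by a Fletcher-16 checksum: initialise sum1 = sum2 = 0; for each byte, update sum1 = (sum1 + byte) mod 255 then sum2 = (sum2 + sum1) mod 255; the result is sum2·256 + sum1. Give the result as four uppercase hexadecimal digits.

Running sums (mod 255):
  after byte 0 (0x46): sum1=70, sum2=70
  after byte 1 (0xC0): sum1=7, sum2=77
  after byte 2 (0x72): sum1=121, sum2=198
  after byte 3 (0xF0): sum1=106, sum2=49
Checksum = sum2·256 + sum1 = 49·256 + 106 = 12650 = 0x316A.

316A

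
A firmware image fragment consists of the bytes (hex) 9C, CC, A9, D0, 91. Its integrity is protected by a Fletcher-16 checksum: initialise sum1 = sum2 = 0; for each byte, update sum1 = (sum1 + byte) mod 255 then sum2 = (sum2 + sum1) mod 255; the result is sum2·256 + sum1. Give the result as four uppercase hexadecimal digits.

Running sums (mod 255):
  after byte 0 (9C): sum1=156, sum2=156
  after byte 1 (CC): sum1=105, sum2=6
  after byte 2 (A9): sum1=19, sum2=25
  after byte 3 (D0): sum1=227, sum2=252
  after byte 4 (91): sum1=117, sum2=114
Checksum = sum2·256 + sum1 = 114·256 + 117 = 29301 = 0x7275.

7275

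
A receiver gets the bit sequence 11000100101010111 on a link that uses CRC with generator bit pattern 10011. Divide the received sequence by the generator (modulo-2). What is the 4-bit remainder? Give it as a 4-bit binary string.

0000

Modulo-2 division of 11000100101010111 by 10011:
  pos 0: 11000 XOR 10011 = 01011
  pos 1: 10111 XOR 10011 = 00100
  pos 3: 10000 XOR 10011 = 00011
  pos 6: 11101 XOR 10011 = 01110
  pos 7: 11100 XOR 10011 = 01111
  pos 8: 11111 XOR 10011 = 01100
  pos 9: 11000 XOR 10011 = 01011
  pos 10: 10111 XOR 10011 = 00100
  pos 12: 10011 XOR 10011 = 00000
Remainder = 0000 (zero — the frame passes the CRC check).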